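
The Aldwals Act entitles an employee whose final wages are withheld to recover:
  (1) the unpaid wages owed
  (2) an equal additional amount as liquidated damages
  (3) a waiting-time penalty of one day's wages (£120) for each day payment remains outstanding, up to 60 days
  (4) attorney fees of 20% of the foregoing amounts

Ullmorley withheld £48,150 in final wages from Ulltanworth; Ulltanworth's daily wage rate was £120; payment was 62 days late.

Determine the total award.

Liquidated damages (equal amount): £48,150
Penalty days: min(62, 60) = 60
Waiting-time penalty: 60 × £120 = £7,200
Subtotal: £48,150 + £48,150 + £7,200 = £103,500
Attorney fees: 20% of £103,500 = £20,700
Total award: £103,500 + £20,700 = £124,200

£124,200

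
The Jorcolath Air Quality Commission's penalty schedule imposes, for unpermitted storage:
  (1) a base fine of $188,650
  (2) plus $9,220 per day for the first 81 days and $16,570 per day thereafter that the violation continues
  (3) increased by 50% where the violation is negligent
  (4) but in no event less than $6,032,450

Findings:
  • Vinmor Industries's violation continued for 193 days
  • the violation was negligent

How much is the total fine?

First 81 days: 81 × $9,220 = $746,820
Remaining days: (193 − 81) × $16,570 = $1,855,840
Per-day component: $746,820 + $1,855,840 = $2,602,660
Base plus per-day: $188,650 + $2,602,660 = $2,791,310
Enhancement: 50% of $2,791,310 = $1,395,655
Enhanced fine: $2,791,310 + $1,395,655 = $4,186,965
Minimum $6,032,450: $4,186,965 is below the minimum → $6,032,450

$6,032,450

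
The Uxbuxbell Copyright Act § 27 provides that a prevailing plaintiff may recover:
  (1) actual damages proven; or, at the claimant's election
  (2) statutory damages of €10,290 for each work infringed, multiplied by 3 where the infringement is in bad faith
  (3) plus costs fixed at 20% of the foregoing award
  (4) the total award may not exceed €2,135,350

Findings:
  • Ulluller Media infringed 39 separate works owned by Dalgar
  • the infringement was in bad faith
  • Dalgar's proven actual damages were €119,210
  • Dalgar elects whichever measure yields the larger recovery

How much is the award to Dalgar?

Statutory damages: 39 × €10,290 = €401,310
Trebled: 3 × €401,310 = €1,203,930
Greater of actual damages (€119,210) or enhanced statutory damages (€1,203,930): €1,203,930
Costs: 20% of €1,203,930 = €240,786
Award plus costs: €1,203,930 + €240,786 = €1,444,716
Cap at €2,135,350: €1,444,716 is within the cap, no reduction.

€1,444,716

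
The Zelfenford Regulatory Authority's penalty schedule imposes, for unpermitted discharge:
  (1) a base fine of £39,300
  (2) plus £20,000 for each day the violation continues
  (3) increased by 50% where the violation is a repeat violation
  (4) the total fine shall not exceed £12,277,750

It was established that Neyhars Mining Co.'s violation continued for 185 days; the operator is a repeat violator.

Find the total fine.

Civil penalty: £5,608,950

Per-day component: 185 × £20,000 = £3,700,000
Base plus per-day: £39,300 + £3,700,000 = £3,739,300
Enhancement: 50% of £3,739,300 = £1,869,650
Enhanced fine: £3,739,300 + £1,869,650 = £5,608,950
Cap at £12,277,750: £5,608,950 is within the cap, no reduction.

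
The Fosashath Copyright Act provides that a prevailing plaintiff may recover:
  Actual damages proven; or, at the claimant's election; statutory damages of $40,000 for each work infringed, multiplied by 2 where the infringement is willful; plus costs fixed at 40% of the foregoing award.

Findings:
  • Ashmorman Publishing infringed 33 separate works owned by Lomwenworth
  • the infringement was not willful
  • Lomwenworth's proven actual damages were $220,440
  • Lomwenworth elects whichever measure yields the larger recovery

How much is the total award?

Statutory damages: 33 × $40,000 = $1,320,000
Infringement not willful: no ×2 enhancement.
Greater of actual damages ($220,440) or statutory damages ($1,320,000): $1,320,000
Costs: 40% of $1,320,000 = $528,000
Award plus costs: $1,320,000 + $528,000 = $1,848,000

$1,848,000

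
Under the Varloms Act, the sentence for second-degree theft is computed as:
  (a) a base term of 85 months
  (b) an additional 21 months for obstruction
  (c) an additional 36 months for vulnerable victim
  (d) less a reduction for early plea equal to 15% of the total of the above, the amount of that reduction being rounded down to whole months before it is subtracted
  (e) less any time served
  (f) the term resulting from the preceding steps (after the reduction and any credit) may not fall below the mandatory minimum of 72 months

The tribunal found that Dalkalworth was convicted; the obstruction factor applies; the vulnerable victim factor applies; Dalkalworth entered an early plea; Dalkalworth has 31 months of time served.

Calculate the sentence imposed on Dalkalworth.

Obstruction enhancement: +21 months
Vulnerable victim enhancement: +36 months
Adjusted term: 85 months + 21 months + 36 months = 142 months
Early plea reduction: 15% of 142 months = 21 months (rounded down)
After reduction: 142 − 21 = 121 months
Less time served: 121 months − 31 months = 90 months
Minimum 72 months: 90 months meets the minimum, no increase.

90 months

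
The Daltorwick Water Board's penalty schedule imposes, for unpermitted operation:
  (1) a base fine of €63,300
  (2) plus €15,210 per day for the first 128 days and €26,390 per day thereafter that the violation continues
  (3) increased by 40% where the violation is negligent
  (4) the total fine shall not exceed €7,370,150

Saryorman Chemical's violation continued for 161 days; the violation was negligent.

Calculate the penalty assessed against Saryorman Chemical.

First 128 days: 128 × €15,210 = €1,946,880
Remaining days: (161 − 128) × €26,390 = €870,870
Per-day component: €1,946,880 + €870,870 = €2,817,750
Base plus per-day: €63,300 + €2,817,750 = €2,881,050
Enhancement: 40% of €2,881,050 = €1,152,420
Enhanced fine: €2,881,050 + €1,152,420 = €4,033,470
Cap at €7,370,150: €4,033,470 is within the cap, no reduction.

€4,033,470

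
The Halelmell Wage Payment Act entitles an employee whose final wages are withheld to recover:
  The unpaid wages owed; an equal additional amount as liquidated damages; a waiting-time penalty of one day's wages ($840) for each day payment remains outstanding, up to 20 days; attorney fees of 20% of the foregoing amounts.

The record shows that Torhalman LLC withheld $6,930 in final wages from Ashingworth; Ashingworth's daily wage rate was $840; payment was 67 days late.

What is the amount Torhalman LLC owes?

$36,792

Liquidated damages (equal amount): $6,930
Penalty days: min(67, 20) = 20
Waiting-time penalty: 20 × $840 = $16,800
Subtotal: $6,930 + $6,930 + $16,800 = $30,660
Attorney fees: 20% of $30,660 = $6,132
Total award: $30,660 + $6,132 = $36,792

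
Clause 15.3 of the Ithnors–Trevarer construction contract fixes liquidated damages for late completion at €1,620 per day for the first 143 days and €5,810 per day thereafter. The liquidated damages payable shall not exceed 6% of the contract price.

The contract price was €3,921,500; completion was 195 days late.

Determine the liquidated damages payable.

First 143 days: 143 × €1,620 = €231,660
Remaining days: (195 − 143) × €5,810 = €302,120
Accrued per-day damages: €231,660 + €302,120 = €533,780
Cap: 6% of €3,921,500 = €235,290
Cap at €235,290: €533,780 exceeds the cap → €235,290

€235,290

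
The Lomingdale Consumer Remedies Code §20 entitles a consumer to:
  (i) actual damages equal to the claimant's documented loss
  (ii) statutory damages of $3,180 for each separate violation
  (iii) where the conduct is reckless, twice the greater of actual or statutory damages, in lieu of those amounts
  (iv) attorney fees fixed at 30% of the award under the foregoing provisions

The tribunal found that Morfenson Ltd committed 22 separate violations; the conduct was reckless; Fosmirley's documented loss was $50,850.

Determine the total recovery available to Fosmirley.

Statutory damages: 22 × $3,180 = $69,960
Greater of actual damages ($50,850) or statutory damages ($69,960): $69,960
Doubled: 2 × $69,960 = $139,920
Attorney fees: 30% of $139,920 = $41,976
Total recovery: $139,920 + $41,976 = $181,896

$181,896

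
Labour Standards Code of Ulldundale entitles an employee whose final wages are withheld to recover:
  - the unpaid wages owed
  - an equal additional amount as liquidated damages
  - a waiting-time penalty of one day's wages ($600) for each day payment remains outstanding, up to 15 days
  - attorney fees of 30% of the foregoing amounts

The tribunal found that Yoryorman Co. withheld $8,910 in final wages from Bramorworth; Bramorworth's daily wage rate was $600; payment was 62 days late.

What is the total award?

Liquidated damages (equal amount): $8,910
Penalty days: min(62, 15) = 15
Waiting-time penalty: 15 × $600 = $9,000
Subtotal: $8,910 + $8,910 + $9,000 = $26,820
Attorney fees: 30% of $26,820 = $8,046
Total award: $26,820 + $8,046 = $34,866

Total award: $34,866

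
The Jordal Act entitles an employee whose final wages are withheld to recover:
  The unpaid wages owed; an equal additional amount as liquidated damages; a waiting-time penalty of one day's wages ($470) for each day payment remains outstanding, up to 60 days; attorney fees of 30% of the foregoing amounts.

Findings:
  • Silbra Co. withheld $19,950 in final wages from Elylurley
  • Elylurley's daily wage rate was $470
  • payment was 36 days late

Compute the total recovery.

Liquidated damages (equal amount): $19,950
Penalty days: min(36, 60) = 36
Waiting-time penalty: 36 × $470 = $16,920
Subtotal: $19,950 + $19,950 + $16,920 = $56,820
Attorney fees: 30% of $56,820 = $17,046
Total award: $56,820 + $17,046 = $73,866

$73,866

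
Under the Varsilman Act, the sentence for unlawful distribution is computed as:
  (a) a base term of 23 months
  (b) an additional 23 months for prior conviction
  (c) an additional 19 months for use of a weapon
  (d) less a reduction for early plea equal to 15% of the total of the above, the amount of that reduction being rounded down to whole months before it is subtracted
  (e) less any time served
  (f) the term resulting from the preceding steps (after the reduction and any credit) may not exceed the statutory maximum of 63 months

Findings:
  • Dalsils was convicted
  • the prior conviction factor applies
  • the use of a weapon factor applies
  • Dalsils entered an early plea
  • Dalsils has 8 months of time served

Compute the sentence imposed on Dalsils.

Prior conviction enhancement: +23 months
Use of a weapon enhancement: +19 months
Adjusted term: 23 months + 23 months + 19 months = 65 months
Early plea reduction: 15% of 65 months = 9 months (rounded down)
After reduction: 65 − 9 = 56 months
Less time served: 56 months − 8 months = 48 months
Cap at 63 months: 48 months is within the cap, no reduction.

48 months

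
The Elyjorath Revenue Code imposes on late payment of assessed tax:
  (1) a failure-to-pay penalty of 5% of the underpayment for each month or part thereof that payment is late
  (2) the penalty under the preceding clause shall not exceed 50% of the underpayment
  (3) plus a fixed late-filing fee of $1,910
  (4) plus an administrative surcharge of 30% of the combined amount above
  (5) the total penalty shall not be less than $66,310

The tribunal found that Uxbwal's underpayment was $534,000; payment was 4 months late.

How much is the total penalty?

$141,323

Accrued rate: 5% × 4 = 20%, capped at 50% → 20%
Failure-to-pay penalty: 20% of $534,000 = $106,800
Penalty before surcharge: $106,800 + $1,910 = $108,710
Administrative surcharge: 30% of $108,710 = $32,613
Total penalty: $108,710 + $32,613 = $141,323
Minimum $66,310: $141,323 meets the minimum, no increase.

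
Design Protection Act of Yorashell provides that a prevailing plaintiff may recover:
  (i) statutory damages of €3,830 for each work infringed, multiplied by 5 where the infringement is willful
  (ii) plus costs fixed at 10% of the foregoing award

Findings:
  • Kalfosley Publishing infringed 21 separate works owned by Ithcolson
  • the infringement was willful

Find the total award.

€442,365

Statutory damages: 21 × €3,830 = €80,430
Multiplied by 5: 5 × €80,430 = €402,150
Costs: 10% of €402,150 = €40,215
Award plus costs: €402,150 + €40,215 = €442,365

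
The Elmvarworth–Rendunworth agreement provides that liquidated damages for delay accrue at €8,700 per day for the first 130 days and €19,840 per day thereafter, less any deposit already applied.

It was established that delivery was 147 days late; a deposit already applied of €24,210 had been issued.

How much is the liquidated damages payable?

First 130 days: 130 × €8,700 = €1,131,000
Remaining days: (147 − 130) × €19,840 = €337,280
Accrued per-day damages: €1,131,000 + €337,280 = €1,468,280
Less deposit already applied: €1,468,280 − €24,210 = €1,444,070

€1,444,070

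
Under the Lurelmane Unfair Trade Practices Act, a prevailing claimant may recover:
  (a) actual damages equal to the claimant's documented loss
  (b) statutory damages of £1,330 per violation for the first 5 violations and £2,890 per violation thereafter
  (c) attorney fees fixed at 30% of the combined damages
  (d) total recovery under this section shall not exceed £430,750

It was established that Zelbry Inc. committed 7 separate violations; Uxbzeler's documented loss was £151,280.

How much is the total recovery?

First 5 violations: 5 × £1,330 = £6,650
Remaining violations: (7 − 5) × £2,890 = £5,780
Statutory damages: £6,650 + £5,780 = £12,430
Combined damages: £151,280 + £12,430 = £163,710
Attorney fees: 30% of £163,710 = £49,113
Total before cap: £163,710 + £49,113 = £212,823
Cap at £430,750: £212,823 is within the cap, no reduction.

£212,823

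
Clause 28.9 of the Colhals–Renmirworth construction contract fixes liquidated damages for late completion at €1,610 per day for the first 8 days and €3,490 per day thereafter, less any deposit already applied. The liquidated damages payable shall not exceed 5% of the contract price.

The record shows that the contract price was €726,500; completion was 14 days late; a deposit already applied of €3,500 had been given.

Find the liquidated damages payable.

First 8 days: 8 × €1,610 = €12,880
Remaining days: (14 − 8) × €3,490 = €20,940
Accrued per-day damages: €12,880 + €20,940 = €33,820
Less deposit already applied: €33,820 − €3,500 = €30,320
Cap: 5% of €726,500 = €36,325
Cap at €36,325: €30,320 is within the cap, no reduction.

€30,320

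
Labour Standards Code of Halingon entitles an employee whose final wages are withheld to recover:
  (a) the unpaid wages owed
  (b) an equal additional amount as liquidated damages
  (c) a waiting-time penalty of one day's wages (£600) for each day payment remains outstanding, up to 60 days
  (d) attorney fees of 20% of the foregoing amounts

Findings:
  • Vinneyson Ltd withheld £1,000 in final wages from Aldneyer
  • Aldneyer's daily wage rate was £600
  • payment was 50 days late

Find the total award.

Total award: £38,400

Liquidated damages (equal amount): £1,000
Penalty days: min(50, 60) = 50
Waiting-time penalty: 50 × £600 = £30,000
Subtotal: £1,000 + £1,000 + £30,000 = £32,000
Attorney fees: 20% of £32,000 = £6,400
Total award: £32,000 + £6,400 = £38,400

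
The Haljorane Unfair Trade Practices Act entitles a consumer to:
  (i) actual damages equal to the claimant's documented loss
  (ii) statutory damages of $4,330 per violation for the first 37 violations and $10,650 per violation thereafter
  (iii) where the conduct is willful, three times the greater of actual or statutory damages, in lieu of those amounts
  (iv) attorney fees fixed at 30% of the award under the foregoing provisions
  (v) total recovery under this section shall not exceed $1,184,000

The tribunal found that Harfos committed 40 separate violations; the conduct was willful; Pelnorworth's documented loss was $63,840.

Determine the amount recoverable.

First 37 violations: 37 × $4,330 = $160,210
Remaining violations: (40 − 37) × $10,650 = $31,950
Statutory damages: $160,210 + $31,950 = $192,160
Greater of actual damages ($63,840) or statutory damages ($192,160): $192,160
Trebled: 3 × $192,160 = $576,480
Attorney fees: 30% of $576,480 = $172,944
Total before cap: $576,480 + $172,944 = $749,424
Cap at $1,184,000: $749,424 is within the cap, no reduction.

$749,424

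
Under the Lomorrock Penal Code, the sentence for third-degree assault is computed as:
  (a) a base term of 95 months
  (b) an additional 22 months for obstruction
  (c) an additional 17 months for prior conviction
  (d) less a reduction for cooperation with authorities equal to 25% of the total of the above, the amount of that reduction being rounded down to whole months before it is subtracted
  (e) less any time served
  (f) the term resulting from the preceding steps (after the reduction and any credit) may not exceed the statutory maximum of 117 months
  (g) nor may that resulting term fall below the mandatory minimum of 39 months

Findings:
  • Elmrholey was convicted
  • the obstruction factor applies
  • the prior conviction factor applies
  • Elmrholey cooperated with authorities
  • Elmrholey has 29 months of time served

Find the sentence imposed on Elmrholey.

72 months

Obstruction enhancement: +22 months
Prior conviction enhancement: +17 months
Adjusted term: 95 months + 22 months + 17 months = 134 months
Cooperation with authorities reduction: 25% of 134 months = 33 months (rounded down)
After reduction: 134 − 33 = 101 months
Less time served: 101 months − 29 months = 72 months
Cap at 117 months: 72 months is within the cap, no reduction.
Minimum 39 months: 72 months meets the minimum, no increase.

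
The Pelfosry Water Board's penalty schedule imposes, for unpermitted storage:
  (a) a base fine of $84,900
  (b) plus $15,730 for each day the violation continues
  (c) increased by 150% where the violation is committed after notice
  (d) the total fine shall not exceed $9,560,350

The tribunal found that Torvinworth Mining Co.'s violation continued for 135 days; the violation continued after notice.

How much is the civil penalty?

$5,521,125

Per-day component: 135 × $15,730 = $2,123,550
Base plus per-day: $84,900 + $2,123,550 = $2,208,450
Enhancement: 150% of $2,208,450 = $3,312,675
Enhanced fine: $2,208,450 + $3,312,675 = $5,521,125
Cap at $9,560,350: $5,521,125 is within the cap, no reduction.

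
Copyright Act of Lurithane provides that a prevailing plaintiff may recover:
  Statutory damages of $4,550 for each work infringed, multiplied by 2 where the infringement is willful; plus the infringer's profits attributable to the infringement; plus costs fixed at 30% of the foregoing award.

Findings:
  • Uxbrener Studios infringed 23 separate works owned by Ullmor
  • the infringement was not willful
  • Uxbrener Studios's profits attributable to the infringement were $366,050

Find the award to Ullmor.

$611,910

Statutory damages: 23 × $4,550 = $104,650
Infringement not willful: no ×2 enhancement.
Combined award: $104,650 + $366,050 = $470,700
Costs: 30% of $470,700 = $141,210
Award plus costs: $470,700 + $141,210 = $611,910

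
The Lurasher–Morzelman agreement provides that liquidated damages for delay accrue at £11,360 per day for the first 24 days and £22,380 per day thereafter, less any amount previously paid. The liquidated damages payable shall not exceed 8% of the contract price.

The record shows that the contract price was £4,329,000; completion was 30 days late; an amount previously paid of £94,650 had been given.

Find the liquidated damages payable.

First 24 days: 24 × £11,360 = £272,640
Remaining days: (30 − 24) × £22,380 = £134,280
Accrued per-day damages: £272,640 + £134,280 = £406,920
Less amount previously paid: £406,920 − £94,650 = £312,270
Cap: 8% of £4,329,000 = £346,320
Cap at £346,320: £312,270 is within the cap, no reduction.

£312,270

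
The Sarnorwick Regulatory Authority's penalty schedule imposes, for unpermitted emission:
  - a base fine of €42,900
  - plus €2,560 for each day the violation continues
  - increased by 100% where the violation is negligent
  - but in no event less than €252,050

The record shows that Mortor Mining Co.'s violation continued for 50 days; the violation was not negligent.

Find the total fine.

Per-day component: 50 × €2,560 = €128,000
Base plus per-day: €42,900 + €128,000 = €170,900
The violation was not negligent: no 100% increase.
Minimum €252,050: €170,900 is below the minimum → €252,050

€252,050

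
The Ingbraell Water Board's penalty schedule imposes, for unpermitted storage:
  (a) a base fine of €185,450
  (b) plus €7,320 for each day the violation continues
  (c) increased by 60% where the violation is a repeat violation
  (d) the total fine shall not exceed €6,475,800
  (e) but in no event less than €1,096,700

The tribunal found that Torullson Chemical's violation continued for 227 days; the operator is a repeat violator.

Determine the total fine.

Per-day component: 227 × €7,320 = €1,661,640
Base plus per-day: €185,450 + €1,661,640 = €1,847,090
Enhancement: 60% of €1,847,090 = €1,108,254
Enhanced fine: €1,847,090 + €1,108,254 = €2,955,344
Cap at €6,475,800: €2,955,344 is within the cap, no reduction.
Minimum €1,096,700: €2,955,344 meets the minimum, no increase.

€2,955,344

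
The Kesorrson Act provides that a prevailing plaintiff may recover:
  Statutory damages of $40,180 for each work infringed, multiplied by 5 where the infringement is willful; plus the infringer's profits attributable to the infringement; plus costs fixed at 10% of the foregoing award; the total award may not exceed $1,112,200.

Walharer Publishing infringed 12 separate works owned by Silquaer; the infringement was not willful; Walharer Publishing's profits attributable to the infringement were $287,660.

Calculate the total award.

Award: $846,802

Statutory damages: 12 × $40,180 = $482,160
Infringement not willful: no ×5 enhancement.
Combined award: $482,160 + $287,660 = $769,820
Costs: 10% of $769,820 = $76,982
Award plus costs: $769,820 + $76,982 = $846,802
Cap at $1,112,200: $846,802 is within the cap, no reduction.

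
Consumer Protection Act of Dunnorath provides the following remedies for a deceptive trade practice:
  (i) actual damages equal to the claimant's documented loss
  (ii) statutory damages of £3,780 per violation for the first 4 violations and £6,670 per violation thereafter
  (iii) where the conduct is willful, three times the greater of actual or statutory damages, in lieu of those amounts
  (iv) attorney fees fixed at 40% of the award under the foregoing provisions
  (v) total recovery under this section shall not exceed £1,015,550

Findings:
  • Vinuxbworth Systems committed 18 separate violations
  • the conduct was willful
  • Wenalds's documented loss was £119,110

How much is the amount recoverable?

First 4 violations: 4 × £3,780 = £15,120
Remaining violations: (18 − 4) × £6,670 = £93,380
Statutory damages: £15,120 + £93,380 = £108,500
Greater of actual damages (£119,110) or statutory damages (£108,500): £119,110
Trebled: 3 × £119,110 = £357,330
Attorney fees: 40% of £357,330 = £142,932
Total before cap: £357,330 + £142,932 = £500,262
Cap at £1,015,550: £500,262 is within the cap, no reduction.

Total recovery: £500,262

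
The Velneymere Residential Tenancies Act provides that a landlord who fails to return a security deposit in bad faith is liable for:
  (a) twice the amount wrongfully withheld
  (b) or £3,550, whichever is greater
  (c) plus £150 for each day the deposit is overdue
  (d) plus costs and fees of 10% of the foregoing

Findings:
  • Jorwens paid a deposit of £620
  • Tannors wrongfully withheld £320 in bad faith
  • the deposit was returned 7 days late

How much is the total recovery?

Doubled: 2 × £320 = £640
Minimum £3,550: £640 is below the minimum → £3,550
Late-return penalty: 7 × £150 = £1,050
Damages plus late penalty: £3,550 + £1,050 = £4,600
Costs and fees: 10% of £4,600 = £460
Total recovery: £4,600 + £460 = £5,060

£5,060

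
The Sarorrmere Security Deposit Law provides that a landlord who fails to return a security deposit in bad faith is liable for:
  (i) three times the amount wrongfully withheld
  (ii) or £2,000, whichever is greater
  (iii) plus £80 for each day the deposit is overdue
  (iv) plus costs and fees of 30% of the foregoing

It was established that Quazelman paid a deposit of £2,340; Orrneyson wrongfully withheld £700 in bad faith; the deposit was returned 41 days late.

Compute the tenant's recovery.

Recovery: £6,994

Trebled: 3 × £700 = £2,100
Minimum £2,000: £2,100 meets the minimum, no increase.
Late-return penalty: 41 × £80 = £3,280
Damages plus late penalty: £2,100 + £3,280 = £5,380
Costs and fees: 30% of £5,380 = £1,614
Total recovery: £5,380 + £1,614 = £6,994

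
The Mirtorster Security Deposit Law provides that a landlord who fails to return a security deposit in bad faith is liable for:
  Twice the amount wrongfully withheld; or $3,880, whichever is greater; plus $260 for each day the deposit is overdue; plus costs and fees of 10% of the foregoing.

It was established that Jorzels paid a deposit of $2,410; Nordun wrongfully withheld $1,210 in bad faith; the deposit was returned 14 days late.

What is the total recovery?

Doubled: 2 × $1,210 = $2,420
Minimum $3,880: $2,420 is below the minimum → $3,880
Late-return penalty: 14 × $260 = $3,640
Damages plus late penalty: $3,880 + $3,640 = $7,520
Costs and fees: 10% of $7,520 = $752
Total recovery: $7,520 + $752 = $8,272

$8,272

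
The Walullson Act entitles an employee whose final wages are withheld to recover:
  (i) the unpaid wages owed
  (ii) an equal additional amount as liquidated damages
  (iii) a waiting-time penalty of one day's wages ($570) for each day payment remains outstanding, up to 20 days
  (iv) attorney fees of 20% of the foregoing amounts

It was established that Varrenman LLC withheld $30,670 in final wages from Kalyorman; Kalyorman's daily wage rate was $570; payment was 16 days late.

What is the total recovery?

$84,552

Liquidated damages (equal amount): $30,670
Penalty days: min(16, 20) = 16
Waiting-time penalty: 16 × $570 = $9,120
Subtotal: $30,670 + $30,670 + $9,120 = $70,460
Attorney fees: 20% of $70,460 = $14,092
Total award: $70,460 + $14,092 = $84,552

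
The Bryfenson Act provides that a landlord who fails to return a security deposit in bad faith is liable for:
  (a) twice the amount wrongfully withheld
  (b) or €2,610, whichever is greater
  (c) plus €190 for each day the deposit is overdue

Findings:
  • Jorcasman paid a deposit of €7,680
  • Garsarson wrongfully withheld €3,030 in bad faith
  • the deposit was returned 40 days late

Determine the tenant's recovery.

€13,660

Doubled: 2 × €3,030 = €6,060
Minimum €2,610: €6,060 meets the minimum, no increase.
Late-return penalty: 40 × €190 = €7,600
Damages plus late penalty: €6,060 + €7,600 = €13,660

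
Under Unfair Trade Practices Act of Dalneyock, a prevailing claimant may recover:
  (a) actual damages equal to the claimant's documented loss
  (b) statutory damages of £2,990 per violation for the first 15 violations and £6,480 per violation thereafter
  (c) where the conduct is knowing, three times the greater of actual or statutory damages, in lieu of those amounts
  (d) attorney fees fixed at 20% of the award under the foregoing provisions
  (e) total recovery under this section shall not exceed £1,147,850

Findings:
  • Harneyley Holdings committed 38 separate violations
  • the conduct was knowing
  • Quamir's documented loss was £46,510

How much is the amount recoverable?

£698,004

First 15 violations: 15 × £2,990 = £44,850
Remaining violations: (38 − 15) × £6,480 = £149,040
Statutory damages: £44,850 + £149,040 = £193,890
Greater of actual damages (£46,510) or statutory damages (£193,890): £193,890
Trebled: 3 × £193,890 = £581,670
Attorney fees: 20% of £581,670 = £116,334
Total before cap: £581,670 + £116,334 = £698,004
Cap at £1,147,850: £698,004 is within the cap, no reduction.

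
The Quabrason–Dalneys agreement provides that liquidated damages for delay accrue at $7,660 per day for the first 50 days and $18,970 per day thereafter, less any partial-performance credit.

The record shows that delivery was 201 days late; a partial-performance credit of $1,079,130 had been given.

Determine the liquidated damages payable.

First 50 days: 50 × $7,660 = $383,000
Remaining days: (201 − 50) × $18,970 = $2,864,470
Accrued per-day damages: $383,000 + $2,864,470 = $3,247,470
Less partial-performance credit: $3,247,470 − $1,079,130 = $2,168,340

$2,168,340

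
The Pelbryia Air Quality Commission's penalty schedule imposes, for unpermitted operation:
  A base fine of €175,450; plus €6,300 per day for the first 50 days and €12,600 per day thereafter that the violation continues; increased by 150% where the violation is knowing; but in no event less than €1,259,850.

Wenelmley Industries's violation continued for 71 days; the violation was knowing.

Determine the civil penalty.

€1,887,625

First 50 days: 50 × €6,300 = €315,000
Remaining days: (71 − 50) × €12,600 = €264,600
Per-day component: €315,000 + €264,600 = €579,600
Base plus per-day: €175,450 + €579,600 = €755,050
Enhancement: 150% of €755,050 = €1,132,575
Enhanced fine: €755,050 + €1,132,575 = €1,887,625
Minimum €1,259,850: €1,887,625 meets the minimum, no increase.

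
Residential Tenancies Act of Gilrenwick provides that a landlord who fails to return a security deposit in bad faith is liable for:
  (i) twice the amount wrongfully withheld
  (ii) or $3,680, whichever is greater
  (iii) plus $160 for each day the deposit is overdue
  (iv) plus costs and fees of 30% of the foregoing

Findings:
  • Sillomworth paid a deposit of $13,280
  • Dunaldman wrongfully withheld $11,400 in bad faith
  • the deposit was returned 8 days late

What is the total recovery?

$31,304

Doubled: 2 × $11,400 = $22,800
Minimum $3,680: $22,800 meets the minimum, no increase.
Late-return penalty: 8 × $160 = $1,280
Damages plus late penalty: $22,800 + $1,280 = $24,080
Costs and fees: 30% of $24,080 = $7,224
Total recovery: $24,080 + $7,224 = $31,304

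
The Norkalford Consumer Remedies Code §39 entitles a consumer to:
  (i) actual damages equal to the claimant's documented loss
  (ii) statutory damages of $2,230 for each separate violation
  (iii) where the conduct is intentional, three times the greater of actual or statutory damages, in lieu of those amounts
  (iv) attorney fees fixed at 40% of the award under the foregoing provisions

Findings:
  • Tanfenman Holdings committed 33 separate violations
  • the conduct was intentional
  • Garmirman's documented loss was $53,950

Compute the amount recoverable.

Statutory damages: 33 × $2,230 = $73,590
Greater of actual damages ($53,950) or statutory damages ($73,590): $73,590
Trebled: 3 × $73,590 = $220,770
Attorney fees: 40% of $220,770 = $88,308
Total recovery: $220,770 + $88,308 = $309,078

$309,078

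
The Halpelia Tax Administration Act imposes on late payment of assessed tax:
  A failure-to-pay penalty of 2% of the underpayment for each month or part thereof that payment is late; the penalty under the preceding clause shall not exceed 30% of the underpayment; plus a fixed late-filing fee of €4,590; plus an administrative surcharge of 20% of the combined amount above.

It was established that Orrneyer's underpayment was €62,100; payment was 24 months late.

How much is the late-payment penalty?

Accrued rate: 2% × 24 = 48%, capped at 30% → 30%
Failure-to-pay penalty: 30% of €62,100 = €18,630
Penalty before surcharge: €18,630 + €4,590 = €23,220
Administrative surcharge: 20% of €23,220 = €4,644
Total penalty: €23,220 + €4,644 = €27,864

€27,864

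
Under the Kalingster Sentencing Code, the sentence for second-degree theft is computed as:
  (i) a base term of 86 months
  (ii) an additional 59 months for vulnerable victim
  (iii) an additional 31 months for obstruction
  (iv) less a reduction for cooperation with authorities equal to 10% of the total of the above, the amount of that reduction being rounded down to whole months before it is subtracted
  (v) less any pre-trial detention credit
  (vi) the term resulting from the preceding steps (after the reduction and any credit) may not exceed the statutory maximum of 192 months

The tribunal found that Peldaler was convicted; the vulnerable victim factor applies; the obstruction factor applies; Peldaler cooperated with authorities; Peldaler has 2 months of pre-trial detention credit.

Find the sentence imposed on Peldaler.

Vulnerable victim enhancement: +59 months
Obstruction enhancement: +31 months
Adjusted term: 86 months + 59 months + 31 months = 176 months
Cooperation with authorities reduction: 10% of 176 months = 17 months (rounded down)
After reduction: 176 − 17 = 159 months
Less pre-trial detention credit: 159 months − 2 months = 157 months
Cap at 192 months: 157 months is within the cap, no reduction.

157 months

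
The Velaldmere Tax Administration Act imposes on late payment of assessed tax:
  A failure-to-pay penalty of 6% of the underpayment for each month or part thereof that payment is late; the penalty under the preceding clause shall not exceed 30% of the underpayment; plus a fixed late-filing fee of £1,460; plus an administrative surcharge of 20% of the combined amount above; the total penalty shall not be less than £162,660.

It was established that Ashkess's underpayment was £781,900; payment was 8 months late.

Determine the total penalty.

£283,236

Accrued rate: 6% × 8 = 48%, capped at 30% → 30%
Failure-to-pay penalty: 30% of £781,900 = £234,570
Penalty before surcharge: £234,570 + £1,460 = £236,030
Administrative surcharge: 20% of £236,030 = £47,206
Total penalty: £236,030 + £47,206 = £283,236
Minimum £162,660: £283,236 meets the minimum, no increase.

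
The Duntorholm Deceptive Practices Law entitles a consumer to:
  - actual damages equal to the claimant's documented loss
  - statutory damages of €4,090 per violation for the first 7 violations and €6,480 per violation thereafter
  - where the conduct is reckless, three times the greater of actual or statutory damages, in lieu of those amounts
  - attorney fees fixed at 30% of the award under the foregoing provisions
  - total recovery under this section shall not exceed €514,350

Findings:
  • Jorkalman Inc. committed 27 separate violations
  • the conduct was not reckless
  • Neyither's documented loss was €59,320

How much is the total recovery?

First 7 violations: 7 × €4,090 = €28,630
Remaining violations: (27 − 7) × €6,480 = €129,600
Statutory damages: €28,630 + €129,600 = €158,230
Conduct not reckless: the in-lieu enhancement does not apply.
Actual plus statutory damages: €59,320 + €158,230 = €217,550
Attorney fees: 30% of €217,550 = €65,265
Total before cap: €217,550 + €65,265 = €282,815
Cap at €514,350: €282,815 is within the cap, no reduction.

€282,815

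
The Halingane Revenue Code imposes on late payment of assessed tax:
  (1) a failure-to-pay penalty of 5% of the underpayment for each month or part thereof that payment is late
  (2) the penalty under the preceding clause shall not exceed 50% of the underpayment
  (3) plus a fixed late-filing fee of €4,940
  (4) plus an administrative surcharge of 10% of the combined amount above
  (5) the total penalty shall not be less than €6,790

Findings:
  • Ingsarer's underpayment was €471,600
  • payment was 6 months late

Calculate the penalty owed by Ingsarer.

Accrued rate: 5% × 6 = 30%, capped at 50% → 30%
Failure-to-pay penalty: 30% of €471,600 = €141,480
Penalty before surcharge: €141,480 + €4,940 = €146,420
Administrative surcharge: 10% of €146,420 = €14,642
Total penalty: €146,420 + €14,642 = €161,062
Minimum €6,790: €161,062 meets the minimum, no increase.

Penalty: €161,062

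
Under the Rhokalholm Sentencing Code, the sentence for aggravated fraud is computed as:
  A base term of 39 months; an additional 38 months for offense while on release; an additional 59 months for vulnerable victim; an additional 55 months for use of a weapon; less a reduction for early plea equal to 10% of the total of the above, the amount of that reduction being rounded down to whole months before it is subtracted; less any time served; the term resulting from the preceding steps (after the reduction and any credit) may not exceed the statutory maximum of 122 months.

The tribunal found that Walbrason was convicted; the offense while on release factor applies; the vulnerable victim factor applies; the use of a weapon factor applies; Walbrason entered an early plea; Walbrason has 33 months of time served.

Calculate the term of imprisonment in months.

122 months

Offense while on release enhancement: +38 months
Vulnerable victim enhancement: +59 months
Use of a weapon enhancement: +55 months
Adjusted term: 39 months + 38 months + 59 months + 55 months = 191 months
Early plea reduction: 10% of 191 months = 19 months (rounded down)
After reduction: 191 − 19 = 172 months
Less time served: 172 months − 33 months = 139 months
Cap at 122 months: 139 months exceeds the cap → 122 months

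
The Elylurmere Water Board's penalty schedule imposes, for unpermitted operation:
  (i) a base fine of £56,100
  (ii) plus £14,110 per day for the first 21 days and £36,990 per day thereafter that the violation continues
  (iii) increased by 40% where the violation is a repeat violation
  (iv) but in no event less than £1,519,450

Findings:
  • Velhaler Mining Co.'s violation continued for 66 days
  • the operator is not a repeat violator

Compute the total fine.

£2,016,960

First 21 days: 21 × £14,110 = £296,310
Remaining days: (66 − 21) × £36,990 = £1,664,550
Per-day component: £296,310 + £1,664,550 = £1,960,860
Base plus per-day: £56,100 + £1,960,860 = £2,016,960
The operator is not a repeat violator: no 40% increase.
Minimum £1,519,450: £2,016,960 meets the minimum, no increase.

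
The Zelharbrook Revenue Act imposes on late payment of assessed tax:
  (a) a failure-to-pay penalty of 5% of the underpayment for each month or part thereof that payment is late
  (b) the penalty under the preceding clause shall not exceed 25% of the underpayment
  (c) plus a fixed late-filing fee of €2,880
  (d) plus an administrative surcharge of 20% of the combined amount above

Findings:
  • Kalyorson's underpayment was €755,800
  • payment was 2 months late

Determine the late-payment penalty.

Penalty: €94,152

Accrued rate: 5% × 2 = 10%, capped at 25% → 10%
Failure-to-pay penalty: 10% of €755,800 = €75,580
Penalty before surcharge: €75,580 + €2,880 = €78,460
Administrative surcharge: 20% of €78,460 = €15,692
Total penalty: €78,460 + €15,692 = €94,152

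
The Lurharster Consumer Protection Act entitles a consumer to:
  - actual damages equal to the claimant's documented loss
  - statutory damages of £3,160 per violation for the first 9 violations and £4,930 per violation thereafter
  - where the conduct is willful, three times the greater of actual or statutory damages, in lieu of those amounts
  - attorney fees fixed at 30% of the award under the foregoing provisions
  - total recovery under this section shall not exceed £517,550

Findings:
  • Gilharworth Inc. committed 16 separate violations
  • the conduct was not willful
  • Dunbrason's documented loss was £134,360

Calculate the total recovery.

First 9 violations: 9 × £3,160 = £28,440
Remaining violations: (16 − 9) × £4,930 = £34,510
Statutory damages: £28,440 + £34,510 = £62,950
Conduct not willful: the in-lieu enhancement does not apply.
Actual plus statutory damages: £134,360 + £62,950 = £197,310
Attorney fees: 30% of £197,310 = £59,193
Total before cap: £197,310 + £59,193 = £256,503
Cap at £517,550: £256,503 is within the cap, no reduction.

£256,503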